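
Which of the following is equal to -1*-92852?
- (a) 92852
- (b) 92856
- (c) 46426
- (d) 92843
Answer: a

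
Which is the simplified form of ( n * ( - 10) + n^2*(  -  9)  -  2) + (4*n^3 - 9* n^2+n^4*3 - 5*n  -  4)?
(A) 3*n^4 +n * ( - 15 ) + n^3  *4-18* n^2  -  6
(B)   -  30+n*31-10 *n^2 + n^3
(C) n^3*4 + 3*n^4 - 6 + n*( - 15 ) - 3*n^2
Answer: A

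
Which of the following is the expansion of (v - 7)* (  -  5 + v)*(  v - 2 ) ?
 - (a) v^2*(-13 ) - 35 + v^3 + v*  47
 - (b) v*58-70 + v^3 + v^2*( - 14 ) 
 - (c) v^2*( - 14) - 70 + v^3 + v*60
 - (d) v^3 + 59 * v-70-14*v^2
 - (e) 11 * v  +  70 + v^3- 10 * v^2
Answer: d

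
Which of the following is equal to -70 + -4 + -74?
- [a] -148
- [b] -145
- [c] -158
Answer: a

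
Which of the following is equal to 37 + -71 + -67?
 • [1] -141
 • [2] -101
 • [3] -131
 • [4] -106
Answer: 2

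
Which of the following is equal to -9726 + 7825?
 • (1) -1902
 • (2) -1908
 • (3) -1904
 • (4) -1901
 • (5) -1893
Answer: 4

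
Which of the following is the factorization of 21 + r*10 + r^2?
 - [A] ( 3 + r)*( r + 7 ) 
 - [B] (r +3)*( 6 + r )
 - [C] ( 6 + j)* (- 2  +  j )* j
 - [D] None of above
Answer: A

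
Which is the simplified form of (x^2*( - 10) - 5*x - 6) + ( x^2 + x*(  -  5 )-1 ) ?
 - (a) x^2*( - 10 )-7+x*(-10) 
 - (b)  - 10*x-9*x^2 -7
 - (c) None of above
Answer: b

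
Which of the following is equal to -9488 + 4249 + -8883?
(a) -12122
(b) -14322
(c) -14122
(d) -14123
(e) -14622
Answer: c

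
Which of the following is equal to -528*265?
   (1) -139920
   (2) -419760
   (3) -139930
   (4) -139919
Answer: 1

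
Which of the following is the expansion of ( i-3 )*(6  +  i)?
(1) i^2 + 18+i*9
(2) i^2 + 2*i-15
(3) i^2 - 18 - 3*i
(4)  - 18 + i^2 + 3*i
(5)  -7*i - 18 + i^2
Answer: 4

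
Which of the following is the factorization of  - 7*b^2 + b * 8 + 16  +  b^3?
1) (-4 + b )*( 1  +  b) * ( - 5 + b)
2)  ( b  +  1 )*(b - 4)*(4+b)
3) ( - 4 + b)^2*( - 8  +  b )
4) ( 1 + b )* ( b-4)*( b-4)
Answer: 4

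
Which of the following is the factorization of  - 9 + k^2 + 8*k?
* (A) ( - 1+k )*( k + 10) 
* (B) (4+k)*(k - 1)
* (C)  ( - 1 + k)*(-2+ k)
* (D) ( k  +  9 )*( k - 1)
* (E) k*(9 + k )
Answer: D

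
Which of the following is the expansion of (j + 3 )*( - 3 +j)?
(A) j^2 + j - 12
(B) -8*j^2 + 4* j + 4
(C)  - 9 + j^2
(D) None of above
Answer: C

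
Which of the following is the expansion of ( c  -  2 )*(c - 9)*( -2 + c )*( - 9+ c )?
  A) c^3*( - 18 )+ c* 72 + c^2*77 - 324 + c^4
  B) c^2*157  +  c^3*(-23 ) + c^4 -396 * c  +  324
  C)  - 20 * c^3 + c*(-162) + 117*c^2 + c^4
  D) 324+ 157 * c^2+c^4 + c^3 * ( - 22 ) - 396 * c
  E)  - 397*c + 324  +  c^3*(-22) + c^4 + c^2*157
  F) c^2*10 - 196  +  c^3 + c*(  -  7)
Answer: D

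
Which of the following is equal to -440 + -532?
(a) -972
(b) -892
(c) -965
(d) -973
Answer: a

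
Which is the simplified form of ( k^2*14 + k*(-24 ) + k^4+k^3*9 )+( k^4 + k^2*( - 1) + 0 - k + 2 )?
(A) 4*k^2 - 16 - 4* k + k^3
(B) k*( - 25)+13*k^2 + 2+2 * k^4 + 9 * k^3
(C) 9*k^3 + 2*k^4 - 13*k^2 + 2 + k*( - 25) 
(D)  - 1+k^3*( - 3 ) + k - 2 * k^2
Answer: B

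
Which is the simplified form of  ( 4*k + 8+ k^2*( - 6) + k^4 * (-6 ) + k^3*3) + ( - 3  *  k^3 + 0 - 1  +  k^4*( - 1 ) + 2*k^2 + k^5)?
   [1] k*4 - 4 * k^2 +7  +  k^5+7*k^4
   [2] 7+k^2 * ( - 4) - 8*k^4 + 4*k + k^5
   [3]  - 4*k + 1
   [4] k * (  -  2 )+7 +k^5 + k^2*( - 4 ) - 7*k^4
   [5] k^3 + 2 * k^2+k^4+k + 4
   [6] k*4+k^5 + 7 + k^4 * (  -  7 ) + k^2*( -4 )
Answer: 6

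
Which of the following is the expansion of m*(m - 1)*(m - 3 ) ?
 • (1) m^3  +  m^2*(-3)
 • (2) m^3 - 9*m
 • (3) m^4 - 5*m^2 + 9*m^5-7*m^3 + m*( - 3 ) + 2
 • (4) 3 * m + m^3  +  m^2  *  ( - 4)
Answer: 4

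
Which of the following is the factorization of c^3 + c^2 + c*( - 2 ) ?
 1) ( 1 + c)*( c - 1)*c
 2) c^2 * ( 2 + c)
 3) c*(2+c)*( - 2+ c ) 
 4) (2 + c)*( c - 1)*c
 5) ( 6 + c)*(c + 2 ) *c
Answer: 4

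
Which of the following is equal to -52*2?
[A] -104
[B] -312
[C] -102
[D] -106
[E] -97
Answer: A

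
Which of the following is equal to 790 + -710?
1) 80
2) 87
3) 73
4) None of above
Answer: 1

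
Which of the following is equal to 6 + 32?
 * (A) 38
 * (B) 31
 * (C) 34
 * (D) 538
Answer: A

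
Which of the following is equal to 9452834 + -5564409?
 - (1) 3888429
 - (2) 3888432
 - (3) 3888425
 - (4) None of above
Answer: 3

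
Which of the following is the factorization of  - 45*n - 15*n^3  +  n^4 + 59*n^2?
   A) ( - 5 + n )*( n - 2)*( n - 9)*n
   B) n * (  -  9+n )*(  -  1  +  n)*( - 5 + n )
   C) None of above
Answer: B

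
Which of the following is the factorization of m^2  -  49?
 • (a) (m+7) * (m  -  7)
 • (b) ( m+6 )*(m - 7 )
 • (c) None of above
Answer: a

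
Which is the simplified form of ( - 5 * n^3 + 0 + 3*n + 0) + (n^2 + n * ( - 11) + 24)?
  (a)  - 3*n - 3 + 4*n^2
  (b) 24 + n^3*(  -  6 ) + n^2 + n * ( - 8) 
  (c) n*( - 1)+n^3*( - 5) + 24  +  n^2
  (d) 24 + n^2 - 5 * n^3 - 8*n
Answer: d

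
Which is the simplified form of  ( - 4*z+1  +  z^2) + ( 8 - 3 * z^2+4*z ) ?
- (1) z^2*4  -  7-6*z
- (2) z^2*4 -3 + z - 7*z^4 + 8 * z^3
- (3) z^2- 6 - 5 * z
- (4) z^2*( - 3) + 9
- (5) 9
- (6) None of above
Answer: 6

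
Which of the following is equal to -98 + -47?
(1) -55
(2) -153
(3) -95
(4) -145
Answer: 4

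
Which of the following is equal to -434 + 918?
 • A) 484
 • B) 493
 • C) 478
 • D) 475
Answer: A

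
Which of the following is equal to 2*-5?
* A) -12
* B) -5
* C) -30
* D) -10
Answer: D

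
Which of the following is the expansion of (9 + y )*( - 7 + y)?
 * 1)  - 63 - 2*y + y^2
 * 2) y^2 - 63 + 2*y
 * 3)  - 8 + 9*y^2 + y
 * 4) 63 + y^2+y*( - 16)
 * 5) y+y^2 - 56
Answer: 2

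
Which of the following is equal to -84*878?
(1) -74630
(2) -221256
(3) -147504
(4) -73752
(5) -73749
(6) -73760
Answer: 4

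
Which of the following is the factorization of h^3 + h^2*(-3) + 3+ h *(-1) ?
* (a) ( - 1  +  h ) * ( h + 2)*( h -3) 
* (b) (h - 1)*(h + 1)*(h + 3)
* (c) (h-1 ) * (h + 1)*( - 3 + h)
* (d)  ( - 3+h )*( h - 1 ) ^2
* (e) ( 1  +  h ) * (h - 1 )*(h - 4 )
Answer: c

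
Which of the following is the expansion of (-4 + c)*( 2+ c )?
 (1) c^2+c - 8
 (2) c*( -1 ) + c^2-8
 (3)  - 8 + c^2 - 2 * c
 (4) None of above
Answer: 3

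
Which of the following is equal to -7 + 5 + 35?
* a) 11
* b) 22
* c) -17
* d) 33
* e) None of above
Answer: d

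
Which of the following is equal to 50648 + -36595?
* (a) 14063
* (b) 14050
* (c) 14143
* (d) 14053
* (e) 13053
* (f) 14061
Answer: d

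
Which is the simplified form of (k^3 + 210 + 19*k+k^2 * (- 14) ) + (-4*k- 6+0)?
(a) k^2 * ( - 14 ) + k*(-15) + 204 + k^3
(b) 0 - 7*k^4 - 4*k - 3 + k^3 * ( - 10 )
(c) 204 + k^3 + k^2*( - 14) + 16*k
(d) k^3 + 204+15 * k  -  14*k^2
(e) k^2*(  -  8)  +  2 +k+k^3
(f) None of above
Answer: d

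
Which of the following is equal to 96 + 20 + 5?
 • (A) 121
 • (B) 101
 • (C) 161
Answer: A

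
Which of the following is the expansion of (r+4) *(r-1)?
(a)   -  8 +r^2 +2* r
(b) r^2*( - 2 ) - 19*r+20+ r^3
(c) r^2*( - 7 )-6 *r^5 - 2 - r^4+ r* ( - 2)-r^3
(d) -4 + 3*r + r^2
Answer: d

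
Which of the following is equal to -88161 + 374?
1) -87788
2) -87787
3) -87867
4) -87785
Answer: 2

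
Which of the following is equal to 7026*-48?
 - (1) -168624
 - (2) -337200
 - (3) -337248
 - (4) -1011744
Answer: 3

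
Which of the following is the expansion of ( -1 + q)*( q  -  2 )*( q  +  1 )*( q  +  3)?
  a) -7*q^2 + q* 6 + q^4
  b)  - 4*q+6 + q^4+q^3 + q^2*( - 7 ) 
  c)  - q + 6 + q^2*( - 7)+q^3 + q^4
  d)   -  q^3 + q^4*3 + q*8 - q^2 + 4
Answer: c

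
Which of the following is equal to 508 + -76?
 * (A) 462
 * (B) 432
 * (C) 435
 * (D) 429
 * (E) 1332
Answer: B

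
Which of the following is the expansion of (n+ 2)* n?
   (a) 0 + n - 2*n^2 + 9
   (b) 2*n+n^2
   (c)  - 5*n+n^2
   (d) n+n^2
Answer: b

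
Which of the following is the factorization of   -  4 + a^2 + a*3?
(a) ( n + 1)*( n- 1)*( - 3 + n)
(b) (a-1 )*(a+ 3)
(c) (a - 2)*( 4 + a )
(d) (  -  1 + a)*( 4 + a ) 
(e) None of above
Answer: d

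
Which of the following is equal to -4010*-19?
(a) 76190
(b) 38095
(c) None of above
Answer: a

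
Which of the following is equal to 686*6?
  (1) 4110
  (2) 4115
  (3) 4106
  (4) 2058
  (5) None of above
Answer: 5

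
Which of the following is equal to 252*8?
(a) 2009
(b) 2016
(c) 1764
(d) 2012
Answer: b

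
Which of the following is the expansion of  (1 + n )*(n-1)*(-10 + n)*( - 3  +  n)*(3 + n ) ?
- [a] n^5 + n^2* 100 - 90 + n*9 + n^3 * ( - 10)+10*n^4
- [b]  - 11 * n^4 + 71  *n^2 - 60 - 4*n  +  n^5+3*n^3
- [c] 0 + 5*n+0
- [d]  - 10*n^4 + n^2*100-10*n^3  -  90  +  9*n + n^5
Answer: d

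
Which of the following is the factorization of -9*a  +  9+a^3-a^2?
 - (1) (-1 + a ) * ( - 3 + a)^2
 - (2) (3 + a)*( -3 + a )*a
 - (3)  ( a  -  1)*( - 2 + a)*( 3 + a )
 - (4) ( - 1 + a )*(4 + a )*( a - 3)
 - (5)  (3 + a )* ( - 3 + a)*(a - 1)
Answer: 5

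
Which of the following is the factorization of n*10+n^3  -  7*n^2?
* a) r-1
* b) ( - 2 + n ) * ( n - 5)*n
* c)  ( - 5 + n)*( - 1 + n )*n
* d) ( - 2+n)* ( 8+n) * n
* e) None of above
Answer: b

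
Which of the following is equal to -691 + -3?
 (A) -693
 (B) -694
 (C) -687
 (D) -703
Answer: B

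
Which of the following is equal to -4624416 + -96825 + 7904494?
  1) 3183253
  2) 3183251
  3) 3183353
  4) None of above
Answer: 1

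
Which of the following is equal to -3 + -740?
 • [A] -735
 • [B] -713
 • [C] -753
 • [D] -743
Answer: D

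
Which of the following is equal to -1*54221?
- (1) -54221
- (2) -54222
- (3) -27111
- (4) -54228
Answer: 1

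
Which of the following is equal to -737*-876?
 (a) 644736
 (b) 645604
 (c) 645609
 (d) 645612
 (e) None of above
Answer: d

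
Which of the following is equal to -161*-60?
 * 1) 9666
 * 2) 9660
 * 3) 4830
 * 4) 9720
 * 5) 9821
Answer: 2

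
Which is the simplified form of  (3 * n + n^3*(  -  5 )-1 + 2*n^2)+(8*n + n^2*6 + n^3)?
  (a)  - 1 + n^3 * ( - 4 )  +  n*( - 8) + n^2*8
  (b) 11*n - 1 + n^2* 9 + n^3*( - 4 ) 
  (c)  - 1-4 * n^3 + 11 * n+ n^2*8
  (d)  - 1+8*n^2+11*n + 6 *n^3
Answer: c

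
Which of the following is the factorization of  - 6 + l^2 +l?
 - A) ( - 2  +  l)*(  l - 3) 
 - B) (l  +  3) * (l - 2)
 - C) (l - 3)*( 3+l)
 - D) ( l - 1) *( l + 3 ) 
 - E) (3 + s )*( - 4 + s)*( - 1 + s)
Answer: B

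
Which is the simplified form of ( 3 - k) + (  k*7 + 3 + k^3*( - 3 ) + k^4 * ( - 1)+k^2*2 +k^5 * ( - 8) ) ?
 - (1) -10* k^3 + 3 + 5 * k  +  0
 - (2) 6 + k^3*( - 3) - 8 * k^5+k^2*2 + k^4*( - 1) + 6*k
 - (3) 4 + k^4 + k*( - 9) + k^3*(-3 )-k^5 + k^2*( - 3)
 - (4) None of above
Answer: 2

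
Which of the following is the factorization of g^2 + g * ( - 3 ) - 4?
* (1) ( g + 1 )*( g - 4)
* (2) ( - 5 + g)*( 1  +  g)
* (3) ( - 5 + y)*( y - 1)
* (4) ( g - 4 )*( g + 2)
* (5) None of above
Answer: 1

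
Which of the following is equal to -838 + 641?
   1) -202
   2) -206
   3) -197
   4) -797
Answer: 3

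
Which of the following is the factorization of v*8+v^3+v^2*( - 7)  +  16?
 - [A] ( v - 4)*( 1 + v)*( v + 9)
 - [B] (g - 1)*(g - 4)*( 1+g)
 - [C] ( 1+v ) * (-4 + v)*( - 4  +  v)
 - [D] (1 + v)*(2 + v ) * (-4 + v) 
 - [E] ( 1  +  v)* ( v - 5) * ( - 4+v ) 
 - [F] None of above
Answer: C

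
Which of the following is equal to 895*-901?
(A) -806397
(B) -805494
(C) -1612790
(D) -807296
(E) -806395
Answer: E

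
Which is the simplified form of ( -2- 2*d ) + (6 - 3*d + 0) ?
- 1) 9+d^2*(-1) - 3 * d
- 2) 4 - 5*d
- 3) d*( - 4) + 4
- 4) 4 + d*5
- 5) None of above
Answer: 2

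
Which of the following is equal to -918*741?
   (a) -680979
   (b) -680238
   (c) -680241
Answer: b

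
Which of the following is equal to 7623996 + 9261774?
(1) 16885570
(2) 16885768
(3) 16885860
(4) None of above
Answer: 4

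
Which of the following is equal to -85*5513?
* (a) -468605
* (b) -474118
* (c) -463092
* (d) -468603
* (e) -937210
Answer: a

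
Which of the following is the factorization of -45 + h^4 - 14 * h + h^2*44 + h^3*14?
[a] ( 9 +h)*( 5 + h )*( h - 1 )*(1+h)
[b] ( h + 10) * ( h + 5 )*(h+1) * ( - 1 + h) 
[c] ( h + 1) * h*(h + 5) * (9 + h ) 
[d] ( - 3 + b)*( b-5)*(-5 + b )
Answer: a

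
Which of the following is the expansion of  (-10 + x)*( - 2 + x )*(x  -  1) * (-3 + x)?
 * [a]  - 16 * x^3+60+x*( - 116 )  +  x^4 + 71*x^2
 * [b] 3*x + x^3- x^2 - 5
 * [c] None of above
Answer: a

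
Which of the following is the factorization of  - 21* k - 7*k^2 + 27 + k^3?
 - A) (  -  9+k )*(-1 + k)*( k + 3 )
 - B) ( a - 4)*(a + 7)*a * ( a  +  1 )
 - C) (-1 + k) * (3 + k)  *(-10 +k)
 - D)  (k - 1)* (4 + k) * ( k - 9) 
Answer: A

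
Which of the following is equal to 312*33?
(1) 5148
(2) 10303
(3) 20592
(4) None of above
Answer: 4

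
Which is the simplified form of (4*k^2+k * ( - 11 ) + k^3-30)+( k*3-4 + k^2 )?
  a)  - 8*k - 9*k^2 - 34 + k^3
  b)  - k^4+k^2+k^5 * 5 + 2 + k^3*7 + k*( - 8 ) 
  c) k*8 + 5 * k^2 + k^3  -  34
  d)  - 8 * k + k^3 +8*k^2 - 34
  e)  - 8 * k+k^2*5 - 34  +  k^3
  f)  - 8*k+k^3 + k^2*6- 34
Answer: e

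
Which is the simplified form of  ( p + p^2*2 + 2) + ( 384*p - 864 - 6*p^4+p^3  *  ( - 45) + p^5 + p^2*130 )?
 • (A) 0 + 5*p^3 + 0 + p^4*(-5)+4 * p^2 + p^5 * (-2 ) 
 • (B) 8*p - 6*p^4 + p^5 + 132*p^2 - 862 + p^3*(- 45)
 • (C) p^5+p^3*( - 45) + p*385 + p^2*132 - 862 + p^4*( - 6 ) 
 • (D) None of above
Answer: C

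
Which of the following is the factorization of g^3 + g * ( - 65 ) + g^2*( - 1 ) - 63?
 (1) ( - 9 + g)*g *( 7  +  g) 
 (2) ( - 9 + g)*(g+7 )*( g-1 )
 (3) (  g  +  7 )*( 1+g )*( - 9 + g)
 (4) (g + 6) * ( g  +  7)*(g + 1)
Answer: 3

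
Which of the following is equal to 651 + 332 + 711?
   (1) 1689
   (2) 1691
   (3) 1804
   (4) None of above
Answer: 4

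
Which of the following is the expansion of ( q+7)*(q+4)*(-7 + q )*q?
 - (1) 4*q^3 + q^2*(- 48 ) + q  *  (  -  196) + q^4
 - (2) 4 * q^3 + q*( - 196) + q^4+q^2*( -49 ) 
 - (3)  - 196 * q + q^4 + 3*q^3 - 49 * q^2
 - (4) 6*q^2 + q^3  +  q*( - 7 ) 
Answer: 2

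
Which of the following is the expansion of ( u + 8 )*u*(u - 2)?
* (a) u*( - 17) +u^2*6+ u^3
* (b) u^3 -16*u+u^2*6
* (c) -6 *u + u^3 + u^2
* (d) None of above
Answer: b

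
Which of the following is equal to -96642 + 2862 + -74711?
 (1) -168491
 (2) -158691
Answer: 1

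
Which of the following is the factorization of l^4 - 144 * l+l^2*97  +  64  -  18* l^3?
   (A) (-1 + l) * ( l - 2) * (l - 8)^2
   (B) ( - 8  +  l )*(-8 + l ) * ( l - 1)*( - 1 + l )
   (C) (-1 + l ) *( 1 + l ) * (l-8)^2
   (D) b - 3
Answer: B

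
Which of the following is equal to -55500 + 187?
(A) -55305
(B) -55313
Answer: B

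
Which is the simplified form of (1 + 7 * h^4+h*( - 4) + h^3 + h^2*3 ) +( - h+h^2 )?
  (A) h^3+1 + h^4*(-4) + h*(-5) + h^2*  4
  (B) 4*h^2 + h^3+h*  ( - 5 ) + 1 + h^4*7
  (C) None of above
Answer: B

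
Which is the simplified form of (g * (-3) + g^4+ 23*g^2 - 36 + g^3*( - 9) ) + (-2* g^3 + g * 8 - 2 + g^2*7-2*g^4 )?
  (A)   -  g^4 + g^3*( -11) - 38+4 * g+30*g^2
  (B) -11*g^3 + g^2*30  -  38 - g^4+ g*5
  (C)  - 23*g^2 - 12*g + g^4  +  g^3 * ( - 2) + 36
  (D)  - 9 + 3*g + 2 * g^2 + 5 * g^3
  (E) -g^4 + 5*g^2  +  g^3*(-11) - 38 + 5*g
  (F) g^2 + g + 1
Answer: B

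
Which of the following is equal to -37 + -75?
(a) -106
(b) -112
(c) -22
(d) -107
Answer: b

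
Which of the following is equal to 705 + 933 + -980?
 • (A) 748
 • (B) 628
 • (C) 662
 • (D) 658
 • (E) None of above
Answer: D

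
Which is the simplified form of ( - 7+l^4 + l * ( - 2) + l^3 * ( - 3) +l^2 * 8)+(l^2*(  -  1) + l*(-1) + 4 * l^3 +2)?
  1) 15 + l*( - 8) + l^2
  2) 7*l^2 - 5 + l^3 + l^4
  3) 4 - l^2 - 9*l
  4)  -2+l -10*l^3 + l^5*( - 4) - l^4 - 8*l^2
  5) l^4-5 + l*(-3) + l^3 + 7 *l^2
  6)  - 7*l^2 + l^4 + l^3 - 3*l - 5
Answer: 5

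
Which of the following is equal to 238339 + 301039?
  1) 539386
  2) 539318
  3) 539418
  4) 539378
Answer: 4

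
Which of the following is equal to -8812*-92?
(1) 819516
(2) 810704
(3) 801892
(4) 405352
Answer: 2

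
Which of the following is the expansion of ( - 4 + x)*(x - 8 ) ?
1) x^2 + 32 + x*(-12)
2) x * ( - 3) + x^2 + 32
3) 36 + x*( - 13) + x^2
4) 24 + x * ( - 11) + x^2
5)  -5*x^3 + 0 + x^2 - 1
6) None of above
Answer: 1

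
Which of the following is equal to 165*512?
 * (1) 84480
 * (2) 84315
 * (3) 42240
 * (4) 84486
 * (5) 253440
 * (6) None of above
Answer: 1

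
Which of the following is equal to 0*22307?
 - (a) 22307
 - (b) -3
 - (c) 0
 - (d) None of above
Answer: c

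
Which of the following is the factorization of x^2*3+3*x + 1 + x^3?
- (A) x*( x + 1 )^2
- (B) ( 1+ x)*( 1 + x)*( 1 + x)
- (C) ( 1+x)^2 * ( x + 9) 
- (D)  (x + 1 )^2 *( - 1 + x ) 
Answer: B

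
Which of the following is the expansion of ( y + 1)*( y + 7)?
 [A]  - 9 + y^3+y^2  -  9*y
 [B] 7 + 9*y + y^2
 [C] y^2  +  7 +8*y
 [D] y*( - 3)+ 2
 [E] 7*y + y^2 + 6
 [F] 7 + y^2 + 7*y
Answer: C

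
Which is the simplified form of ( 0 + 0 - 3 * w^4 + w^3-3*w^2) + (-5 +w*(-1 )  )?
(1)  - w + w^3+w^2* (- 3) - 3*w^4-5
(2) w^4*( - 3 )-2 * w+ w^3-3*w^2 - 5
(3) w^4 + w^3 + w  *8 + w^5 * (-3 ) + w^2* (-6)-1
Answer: 1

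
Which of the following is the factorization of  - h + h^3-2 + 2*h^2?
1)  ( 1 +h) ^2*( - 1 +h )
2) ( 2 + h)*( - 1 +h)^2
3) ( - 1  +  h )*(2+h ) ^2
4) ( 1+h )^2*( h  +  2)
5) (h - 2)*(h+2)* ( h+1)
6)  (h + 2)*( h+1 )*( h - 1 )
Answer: 6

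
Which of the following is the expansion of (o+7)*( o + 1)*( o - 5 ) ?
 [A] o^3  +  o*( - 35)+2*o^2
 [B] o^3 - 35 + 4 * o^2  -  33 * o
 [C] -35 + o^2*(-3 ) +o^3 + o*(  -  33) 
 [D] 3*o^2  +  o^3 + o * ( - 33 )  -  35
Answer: D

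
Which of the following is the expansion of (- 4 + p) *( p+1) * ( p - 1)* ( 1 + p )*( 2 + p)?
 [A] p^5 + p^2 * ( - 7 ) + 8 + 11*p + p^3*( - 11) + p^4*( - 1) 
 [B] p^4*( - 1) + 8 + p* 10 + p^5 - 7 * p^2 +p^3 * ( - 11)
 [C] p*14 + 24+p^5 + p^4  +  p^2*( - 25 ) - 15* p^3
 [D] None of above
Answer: B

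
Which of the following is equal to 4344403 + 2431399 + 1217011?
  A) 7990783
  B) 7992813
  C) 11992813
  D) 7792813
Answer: B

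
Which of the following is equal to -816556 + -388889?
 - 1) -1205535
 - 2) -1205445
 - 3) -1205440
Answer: 2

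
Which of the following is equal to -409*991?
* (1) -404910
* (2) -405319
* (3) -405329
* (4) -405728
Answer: 2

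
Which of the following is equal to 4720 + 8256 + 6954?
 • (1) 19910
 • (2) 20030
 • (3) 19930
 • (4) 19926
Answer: 3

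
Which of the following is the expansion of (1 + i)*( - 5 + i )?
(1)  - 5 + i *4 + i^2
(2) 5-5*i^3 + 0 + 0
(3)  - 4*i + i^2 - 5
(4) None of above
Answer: 3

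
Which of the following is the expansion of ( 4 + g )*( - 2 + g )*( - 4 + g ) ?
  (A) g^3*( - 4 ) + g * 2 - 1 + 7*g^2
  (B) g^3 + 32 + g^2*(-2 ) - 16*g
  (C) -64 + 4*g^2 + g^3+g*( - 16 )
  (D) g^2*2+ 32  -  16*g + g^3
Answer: B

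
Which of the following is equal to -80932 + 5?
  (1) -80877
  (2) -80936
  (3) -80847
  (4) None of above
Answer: 4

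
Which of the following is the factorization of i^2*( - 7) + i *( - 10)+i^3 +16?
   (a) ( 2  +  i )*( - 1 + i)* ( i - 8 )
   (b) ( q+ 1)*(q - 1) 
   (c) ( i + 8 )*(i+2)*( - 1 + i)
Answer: a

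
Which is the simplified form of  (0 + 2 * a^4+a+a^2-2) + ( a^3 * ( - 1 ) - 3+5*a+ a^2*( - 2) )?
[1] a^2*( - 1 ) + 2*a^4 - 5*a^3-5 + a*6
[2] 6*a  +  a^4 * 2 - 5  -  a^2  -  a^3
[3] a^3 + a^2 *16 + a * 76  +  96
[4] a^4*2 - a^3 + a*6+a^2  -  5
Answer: 2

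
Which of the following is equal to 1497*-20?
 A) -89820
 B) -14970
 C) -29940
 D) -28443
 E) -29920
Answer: C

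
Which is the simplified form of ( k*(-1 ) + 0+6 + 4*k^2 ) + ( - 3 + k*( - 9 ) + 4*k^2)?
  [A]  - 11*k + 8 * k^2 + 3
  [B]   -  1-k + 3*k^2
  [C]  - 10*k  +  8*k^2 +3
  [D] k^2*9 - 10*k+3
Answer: C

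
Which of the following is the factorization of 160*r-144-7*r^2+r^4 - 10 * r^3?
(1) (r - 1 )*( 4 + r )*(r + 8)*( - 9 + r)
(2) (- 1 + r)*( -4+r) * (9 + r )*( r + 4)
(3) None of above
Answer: 3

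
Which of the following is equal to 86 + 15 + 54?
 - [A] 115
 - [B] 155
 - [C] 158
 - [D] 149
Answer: B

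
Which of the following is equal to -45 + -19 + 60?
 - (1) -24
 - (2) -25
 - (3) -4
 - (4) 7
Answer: 3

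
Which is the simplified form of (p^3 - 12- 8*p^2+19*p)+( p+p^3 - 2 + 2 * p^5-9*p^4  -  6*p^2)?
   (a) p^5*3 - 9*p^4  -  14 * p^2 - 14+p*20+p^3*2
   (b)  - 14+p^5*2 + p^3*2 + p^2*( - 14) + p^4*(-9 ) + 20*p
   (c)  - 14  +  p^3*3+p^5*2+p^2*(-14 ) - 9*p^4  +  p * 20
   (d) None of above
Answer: b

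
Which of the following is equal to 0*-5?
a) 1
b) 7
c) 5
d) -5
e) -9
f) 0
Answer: f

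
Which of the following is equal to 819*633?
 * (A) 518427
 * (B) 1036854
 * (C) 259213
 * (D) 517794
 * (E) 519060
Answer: A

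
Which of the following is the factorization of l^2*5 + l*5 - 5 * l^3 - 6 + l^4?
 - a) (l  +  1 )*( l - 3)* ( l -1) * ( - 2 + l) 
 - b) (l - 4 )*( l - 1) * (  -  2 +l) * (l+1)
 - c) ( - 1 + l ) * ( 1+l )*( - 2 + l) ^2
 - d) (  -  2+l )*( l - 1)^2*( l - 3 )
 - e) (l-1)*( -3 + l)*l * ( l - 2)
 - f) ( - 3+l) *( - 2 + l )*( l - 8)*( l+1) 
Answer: a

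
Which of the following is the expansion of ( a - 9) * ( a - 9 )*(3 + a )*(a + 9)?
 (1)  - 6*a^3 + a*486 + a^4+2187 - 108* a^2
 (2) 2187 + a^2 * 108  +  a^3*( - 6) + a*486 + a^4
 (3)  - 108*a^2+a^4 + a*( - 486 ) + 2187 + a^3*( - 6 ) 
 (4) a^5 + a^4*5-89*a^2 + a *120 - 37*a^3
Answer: 1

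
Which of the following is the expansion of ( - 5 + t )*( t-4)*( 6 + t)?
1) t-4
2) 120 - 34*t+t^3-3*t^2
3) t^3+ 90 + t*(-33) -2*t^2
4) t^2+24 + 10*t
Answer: 2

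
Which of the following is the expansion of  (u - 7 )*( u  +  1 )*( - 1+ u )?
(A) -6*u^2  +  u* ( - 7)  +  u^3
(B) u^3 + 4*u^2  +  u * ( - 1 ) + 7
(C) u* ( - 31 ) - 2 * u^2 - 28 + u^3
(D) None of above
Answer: D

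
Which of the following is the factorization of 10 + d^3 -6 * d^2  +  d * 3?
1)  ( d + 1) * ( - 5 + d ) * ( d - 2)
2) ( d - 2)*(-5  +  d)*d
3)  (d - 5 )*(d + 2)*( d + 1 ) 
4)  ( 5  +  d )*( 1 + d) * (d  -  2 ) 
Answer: 1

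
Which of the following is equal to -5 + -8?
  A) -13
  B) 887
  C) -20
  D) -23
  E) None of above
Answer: A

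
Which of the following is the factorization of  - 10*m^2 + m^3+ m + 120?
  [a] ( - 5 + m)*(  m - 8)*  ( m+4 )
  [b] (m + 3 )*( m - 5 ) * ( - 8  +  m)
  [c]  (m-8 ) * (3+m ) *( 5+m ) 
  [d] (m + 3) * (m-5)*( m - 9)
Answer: b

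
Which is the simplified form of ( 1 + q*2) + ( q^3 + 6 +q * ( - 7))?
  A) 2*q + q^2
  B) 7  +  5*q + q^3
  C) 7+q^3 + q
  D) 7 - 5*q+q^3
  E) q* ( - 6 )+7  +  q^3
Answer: D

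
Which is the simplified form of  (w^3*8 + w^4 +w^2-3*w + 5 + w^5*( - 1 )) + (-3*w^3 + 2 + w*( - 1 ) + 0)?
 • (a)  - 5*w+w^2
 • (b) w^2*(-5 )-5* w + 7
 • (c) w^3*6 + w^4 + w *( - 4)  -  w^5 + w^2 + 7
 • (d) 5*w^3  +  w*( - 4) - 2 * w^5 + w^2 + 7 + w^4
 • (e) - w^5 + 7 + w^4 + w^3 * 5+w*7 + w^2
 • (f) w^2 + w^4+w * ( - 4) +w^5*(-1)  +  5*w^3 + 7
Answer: f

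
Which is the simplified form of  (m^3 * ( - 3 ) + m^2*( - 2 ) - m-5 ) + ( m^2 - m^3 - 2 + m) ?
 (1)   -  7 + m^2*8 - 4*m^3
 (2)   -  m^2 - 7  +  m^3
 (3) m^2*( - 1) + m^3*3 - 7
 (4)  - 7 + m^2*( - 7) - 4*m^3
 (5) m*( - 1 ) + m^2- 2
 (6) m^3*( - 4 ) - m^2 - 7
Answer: 6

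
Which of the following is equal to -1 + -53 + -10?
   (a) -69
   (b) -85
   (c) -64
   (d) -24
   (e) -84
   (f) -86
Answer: c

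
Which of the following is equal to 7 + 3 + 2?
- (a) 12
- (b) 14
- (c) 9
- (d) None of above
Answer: a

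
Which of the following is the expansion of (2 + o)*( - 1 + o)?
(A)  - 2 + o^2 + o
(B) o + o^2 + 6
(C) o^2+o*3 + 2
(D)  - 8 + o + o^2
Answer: A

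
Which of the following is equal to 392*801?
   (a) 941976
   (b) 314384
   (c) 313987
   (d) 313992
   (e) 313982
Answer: d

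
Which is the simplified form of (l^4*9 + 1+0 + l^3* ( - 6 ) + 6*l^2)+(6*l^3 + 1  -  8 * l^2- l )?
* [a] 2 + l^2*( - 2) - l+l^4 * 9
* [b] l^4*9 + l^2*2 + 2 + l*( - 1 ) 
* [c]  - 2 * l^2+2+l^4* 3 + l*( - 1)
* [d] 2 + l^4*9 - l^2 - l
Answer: a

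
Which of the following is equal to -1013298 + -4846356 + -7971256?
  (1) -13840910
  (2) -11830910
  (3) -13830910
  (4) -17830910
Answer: 3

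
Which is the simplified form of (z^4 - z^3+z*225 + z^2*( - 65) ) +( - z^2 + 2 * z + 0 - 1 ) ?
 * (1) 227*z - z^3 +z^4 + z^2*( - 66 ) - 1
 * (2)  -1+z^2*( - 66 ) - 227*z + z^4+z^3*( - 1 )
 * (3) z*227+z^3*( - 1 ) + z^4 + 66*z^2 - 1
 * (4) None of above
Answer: 1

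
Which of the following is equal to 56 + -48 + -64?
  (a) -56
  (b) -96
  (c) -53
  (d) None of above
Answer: a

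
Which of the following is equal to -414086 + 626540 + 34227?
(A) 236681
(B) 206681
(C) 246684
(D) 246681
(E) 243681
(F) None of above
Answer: D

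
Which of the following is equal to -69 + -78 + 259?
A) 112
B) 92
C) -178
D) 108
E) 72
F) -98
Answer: A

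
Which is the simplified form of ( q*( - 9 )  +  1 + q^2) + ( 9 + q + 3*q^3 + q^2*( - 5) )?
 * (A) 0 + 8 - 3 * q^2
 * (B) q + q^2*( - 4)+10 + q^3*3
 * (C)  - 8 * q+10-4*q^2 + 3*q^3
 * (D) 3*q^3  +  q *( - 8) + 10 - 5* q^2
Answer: C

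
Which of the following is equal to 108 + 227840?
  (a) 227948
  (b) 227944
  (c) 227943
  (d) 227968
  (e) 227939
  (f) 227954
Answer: a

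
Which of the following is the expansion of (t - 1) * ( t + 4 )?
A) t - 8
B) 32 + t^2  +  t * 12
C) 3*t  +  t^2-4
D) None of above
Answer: C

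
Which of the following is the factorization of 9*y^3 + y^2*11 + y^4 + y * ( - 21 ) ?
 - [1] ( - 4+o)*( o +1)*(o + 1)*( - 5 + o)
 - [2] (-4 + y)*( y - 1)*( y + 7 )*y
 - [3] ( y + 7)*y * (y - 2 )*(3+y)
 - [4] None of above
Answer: 4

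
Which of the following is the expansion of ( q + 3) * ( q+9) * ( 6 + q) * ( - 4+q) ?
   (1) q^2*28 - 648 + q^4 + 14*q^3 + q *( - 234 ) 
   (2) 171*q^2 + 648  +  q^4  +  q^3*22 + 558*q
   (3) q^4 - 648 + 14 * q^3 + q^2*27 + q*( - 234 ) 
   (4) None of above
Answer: 3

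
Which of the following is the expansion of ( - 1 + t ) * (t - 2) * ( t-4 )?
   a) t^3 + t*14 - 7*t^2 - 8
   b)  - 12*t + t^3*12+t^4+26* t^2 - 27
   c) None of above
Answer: a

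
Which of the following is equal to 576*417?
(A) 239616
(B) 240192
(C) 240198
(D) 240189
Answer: B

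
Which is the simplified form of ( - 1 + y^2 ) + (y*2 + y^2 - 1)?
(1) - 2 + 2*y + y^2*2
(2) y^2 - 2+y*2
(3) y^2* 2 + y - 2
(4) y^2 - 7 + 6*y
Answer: 1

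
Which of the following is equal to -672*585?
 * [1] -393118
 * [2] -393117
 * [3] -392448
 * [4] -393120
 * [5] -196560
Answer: 4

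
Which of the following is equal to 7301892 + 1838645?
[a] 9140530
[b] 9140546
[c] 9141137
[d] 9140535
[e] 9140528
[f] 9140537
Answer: f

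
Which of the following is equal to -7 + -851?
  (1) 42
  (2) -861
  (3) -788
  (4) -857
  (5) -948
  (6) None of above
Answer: 6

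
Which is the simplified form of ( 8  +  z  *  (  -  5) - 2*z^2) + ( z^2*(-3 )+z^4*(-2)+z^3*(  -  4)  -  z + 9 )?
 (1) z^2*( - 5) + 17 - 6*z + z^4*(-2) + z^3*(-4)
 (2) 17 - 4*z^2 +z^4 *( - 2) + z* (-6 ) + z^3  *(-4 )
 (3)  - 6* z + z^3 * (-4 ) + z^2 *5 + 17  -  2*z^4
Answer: 1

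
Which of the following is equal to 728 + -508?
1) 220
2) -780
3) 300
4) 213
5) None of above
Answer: 1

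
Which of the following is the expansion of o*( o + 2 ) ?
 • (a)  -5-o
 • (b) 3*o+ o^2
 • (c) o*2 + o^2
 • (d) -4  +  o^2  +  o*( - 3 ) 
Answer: c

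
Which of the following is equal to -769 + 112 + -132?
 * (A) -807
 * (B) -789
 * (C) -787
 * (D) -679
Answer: B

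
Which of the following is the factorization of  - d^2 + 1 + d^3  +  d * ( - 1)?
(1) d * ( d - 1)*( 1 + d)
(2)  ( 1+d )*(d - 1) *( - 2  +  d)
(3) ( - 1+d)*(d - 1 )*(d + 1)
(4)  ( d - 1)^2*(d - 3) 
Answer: 3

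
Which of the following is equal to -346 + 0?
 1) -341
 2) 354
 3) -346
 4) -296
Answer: 3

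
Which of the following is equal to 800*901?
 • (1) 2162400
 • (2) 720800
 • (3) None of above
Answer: 2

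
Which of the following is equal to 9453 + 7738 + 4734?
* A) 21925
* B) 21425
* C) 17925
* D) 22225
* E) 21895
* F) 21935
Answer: A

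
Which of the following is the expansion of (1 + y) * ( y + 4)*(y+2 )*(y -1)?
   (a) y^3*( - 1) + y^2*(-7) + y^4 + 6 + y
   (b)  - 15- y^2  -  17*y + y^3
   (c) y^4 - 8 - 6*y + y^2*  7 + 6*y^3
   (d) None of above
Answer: c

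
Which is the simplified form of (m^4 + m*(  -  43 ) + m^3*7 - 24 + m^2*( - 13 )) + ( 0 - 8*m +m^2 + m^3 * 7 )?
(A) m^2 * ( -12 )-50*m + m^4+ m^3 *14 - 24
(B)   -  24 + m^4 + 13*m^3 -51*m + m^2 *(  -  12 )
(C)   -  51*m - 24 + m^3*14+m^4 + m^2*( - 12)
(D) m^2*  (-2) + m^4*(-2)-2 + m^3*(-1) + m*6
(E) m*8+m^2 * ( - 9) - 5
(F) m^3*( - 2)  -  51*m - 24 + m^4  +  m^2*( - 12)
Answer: C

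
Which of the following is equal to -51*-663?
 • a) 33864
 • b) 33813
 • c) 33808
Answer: b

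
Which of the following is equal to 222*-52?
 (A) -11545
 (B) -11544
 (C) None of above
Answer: B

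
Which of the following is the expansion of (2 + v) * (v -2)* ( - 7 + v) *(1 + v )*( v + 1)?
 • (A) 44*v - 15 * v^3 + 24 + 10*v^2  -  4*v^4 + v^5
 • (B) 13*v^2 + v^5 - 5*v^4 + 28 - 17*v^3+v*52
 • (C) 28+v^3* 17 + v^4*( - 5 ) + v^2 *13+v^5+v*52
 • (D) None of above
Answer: B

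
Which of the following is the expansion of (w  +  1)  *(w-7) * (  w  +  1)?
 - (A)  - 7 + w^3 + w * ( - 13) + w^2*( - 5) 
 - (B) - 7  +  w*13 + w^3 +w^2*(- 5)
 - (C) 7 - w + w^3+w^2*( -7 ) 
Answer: A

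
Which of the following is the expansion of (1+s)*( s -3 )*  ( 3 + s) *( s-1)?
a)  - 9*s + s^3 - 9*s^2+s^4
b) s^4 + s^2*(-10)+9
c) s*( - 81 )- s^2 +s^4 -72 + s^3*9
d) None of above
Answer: b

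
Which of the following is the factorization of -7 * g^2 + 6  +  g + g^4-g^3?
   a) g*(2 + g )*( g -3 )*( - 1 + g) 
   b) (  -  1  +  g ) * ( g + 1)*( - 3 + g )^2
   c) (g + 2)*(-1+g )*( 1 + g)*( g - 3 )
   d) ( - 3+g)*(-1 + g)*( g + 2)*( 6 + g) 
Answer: c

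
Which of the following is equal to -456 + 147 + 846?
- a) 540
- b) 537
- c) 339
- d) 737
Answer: b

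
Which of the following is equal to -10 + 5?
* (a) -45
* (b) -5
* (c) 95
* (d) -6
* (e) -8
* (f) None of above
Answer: b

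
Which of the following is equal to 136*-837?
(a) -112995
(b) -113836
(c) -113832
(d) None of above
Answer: c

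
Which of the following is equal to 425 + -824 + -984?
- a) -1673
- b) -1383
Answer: b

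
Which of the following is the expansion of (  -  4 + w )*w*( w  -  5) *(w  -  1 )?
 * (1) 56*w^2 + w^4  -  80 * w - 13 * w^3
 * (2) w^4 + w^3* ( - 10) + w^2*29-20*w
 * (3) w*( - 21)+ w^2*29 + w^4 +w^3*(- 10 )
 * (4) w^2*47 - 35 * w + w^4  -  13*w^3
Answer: 2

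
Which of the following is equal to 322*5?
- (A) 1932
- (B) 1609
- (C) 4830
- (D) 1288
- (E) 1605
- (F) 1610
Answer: F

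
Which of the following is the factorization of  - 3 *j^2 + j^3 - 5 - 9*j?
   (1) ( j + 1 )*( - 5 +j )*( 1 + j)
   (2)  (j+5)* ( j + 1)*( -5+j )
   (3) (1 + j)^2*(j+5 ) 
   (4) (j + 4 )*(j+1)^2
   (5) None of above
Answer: 1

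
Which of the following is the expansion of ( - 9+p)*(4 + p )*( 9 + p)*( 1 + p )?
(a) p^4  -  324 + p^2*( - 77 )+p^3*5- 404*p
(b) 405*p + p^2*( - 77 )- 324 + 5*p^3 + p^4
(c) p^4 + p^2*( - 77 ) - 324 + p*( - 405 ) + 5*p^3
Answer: c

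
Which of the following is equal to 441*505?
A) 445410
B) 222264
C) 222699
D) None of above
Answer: D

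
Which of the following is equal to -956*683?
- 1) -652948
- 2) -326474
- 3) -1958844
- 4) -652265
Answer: 1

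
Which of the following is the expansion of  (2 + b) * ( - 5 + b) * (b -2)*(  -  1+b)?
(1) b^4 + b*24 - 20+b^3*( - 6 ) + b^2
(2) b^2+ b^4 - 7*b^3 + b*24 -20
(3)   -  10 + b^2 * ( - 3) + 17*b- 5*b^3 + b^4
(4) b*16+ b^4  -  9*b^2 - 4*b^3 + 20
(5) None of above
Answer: 1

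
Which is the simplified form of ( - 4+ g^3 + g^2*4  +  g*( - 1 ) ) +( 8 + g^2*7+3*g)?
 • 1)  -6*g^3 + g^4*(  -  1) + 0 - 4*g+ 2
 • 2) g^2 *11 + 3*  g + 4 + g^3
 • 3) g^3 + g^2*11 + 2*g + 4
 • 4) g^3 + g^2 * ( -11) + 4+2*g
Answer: 3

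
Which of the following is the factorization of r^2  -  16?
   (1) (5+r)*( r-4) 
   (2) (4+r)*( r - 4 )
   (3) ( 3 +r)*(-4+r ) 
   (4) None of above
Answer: 2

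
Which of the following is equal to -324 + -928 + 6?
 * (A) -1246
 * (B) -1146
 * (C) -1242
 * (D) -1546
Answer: A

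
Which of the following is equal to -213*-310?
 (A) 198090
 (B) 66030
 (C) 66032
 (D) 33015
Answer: B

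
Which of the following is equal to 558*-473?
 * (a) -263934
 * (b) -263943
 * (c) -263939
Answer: a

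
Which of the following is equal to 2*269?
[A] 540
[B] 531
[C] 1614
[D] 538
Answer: D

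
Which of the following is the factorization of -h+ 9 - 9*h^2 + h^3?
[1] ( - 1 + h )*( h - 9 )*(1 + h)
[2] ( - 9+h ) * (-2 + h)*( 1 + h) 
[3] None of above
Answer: 1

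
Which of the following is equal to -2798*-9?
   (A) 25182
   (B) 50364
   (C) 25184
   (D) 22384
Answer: A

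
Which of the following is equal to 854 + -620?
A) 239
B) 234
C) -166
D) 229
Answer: B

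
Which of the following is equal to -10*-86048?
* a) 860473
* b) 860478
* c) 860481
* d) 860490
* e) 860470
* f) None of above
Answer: f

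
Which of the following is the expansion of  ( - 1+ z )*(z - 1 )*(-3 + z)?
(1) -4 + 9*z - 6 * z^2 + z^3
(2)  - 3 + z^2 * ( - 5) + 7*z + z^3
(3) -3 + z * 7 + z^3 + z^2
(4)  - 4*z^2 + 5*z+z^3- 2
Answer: 2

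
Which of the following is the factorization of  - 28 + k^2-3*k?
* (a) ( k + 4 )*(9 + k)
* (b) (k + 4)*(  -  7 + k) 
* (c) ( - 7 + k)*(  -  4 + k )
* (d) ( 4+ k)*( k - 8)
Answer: b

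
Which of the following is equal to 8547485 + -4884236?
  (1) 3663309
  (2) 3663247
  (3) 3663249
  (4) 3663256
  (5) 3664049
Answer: 3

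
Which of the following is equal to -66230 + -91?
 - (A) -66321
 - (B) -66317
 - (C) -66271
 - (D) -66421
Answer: A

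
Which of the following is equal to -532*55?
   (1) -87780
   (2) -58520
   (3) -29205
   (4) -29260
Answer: 4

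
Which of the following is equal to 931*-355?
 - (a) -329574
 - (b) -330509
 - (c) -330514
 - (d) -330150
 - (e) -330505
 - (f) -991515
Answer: e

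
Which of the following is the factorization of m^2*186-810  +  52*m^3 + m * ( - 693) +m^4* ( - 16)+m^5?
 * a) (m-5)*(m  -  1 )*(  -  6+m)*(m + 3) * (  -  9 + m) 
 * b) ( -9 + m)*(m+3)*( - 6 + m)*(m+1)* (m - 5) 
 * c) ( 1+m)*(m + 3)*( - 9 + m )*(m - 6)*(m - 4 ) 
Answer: b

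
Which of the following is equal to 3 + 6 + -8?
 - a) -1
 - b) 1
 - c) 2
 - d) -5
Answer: b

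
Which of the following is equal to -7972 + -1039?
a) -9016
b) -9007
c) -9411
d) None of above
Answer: d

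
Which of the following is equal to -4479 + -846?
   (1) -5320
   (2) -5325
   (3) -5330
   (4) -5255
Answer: 2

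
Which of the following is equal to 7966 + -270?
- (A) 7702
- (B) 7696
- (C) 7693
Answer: B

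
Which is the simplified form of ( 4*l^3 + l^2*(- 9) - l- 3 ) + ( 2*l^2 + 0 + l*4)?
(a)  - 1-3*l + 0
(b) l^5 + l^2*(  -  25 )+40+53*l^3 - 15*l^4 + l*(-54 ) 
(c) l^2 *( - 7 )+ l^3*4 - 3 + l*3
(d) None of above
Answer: c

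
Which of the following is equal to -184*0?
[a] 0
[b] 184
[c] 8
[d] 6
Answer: a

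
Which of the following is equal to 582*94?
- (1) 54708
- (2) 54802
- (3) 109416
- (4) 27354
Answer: 1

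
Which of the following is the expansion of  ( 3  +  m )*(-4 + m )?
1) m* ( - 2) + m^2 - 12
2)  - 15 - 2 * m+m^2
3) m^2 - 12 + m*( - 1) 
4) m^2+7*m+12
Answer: 3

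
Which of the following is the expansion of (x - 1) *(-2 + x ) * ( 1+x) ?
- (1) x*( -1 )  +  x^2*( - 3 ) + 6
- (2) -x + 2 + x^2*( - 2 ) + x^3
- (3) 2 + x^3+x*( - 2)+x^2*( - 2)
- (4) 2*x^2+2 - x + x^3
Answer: 2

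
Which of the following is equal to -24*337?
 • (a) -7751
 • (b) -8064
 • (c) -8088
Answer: c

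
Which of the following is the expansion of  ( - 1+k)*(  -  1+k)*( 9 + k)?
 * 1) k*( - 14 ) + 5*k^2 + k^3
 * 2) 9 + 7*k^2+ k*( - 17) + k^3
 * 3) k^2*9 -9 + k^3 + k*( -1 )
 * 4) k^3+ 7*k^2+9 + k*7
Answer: 2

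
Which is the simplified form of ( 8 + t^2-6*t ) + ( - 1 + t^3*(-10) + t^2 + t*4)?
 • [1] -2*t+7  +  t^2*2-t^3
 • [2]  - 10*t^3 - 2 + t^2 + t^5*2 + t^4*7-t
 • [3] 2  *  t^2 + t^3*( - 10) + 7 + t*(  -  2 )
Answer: 3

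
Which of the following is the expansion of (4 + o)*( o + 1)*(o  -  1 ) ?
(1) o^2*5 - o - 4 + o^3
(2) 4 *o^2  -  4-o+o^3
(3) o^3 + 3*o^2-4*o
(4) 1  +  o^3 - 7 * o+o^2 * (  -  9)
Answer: 2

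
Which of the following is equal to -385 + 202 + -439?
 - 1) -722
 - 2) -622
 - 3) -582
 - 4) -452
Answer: 2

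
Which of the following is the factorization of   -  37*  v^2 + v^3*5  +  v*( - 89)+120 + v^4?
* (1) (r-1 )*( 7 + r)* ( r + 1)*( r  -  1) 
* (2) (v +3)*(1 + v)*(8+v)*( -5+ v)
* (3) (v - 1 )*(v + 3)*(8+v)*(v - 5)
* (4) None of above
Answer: 3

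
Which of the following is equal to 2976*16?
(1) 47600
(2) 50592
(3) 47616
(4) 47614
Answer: 3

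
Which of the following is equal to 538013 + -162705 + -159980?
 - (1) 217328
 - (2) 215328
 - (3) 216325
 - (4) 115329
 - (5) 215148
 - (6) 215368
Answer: 2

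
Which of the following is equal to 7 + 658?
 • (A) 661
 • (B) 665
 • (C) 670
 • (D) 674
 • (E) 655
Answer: B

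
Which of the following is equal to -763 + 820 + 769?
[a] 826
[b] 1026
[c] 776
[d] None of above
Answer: a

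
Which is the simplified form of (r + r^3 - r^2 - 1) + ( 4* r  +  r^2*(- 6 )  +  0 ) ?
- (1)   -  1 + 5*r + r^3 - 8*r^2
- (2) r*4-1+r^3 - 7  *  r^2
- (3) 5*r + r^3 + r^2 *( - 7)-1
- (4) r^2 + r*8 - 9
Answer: 3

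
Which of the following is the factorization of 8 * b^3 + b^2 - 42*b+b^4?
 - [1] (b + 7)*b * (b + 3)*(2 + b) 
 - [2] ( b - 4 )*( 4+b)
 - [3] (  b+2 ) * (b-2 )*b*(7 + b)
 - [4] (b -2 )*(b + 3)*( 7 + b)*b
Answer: 4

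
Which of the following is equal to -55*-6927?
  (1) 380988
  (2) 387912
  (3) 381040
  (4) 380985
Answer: 4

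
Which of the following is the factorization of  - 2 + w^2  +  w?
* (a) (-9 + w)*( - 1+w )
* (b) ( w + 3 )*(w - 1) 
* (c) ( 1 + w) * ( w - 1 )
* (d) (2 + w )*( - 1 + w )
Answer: d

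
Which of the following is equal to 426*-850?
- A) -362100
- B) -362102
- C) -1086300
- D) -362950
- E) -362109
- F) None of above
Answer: A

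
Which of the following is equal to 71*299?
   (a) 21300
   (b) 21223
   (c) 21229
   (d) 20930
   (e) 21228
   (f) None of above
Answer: c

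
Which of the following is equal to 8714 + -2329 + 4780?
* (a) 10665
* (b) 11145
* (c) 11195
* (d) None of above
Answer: d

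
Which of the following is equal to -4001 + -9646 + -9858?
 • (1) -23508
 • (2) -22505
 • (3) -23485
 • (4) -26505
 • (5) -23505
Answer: 5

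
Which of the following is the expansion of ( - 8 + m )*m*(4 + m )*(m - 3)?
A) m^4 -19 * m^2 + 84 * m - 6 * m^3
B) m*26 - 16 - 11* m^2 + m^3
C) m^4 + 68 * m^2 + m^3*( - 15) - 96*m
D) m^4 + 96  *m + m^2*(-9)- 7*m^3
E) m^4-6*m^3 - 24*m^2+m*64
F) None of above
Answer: F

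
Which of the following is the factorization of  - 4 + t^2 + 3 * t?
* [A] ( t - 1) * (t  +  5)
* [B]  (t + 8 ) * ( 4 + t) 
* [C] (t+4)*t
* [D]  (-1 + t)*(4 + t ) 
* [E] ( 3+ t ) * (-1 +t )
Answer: D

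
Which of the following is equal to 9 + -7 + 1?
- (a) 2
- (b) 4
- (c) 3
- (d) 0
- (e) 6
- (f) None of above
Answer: c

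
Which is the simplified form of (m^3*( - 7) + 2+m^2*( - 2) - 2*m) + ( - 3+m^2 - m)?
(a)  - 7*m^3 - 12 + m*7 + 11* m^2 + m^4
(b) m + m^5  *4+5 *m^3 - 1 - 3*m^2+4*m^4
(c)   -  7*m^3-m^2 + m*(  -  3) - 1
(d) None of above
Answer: c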